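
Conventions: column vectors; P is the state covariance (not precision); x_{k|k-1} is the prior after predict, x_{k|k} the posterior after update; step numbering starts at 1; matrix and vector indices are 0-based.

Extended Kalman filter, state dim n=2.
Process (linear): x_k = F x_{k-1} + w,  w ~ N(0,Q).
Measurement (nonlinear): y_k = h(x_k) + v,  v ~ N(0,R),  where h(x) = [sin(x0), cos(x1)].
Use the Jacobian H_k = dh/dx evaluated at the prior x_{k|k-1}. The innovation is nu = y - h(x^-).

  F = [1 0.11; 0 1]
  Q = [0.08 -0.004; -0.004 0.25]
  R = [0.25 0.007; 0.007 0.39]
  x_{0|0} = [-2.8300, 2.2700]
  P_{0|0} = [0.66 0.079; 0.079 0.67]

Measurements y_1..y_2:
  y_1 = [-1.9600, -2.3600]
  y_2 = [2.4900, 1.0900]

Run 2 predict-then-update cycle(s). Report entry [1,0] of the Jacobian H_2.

H_jac[1,0] = 0.0000

step 1: x^-=[-2.5803, 2.2700]  P^-=[0.7655 0.1487; 0.1487 0.9200]  H_jac=[-0.8466 0.0000; 0.0000 -0.7654]  S=[0.7986 0.1033; 0.1033 0.9289]  K=[-0.8072 -0.0327; -0.0604 -0.7513]  nu=[-1.4277, -1.7164]  x^+=[-1.3717, 3.6458]  P^+=[0.2387 0.0241; 0.0241 0.3834]
step 2: x^-=[-0.9706, 3.6458]  P^-=[0.3286 0.0622; 0.0622 0.6334]  H_jac=[0.5648 0.0000; 0.0000 0.4831]  S=[0.3548 0.0240; 0.0240 0.5378]  K=[0.5208 0.0327; 0.0608 0.5662]  nu=[3.3152, 1.9656]  x^+=[0.8202, 4.9602]  P^+=[0.2309 0.0339; 0.0339 0.4580]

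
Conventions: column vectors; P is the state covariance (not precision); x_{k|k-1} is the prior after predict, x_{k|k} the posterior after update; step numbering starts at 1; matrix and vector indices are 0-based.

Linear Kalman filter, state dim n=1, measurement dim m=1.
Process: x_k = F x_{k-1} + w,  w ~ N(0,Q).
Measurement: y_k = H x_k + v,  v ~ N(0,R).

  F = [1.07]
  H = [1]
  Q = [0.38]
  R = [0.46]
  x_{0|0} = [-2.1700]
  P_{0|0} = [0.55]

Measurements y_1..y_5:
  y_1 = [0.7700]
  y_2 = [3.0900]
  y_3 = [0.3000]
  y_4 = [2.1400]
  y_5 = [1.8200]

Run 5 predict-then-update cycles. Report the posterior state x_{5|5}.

step 1: x^-=[-2.3219]  P^-=[1.0097]  S=[1.4697]  K=[0.6870]  nu=[3.0919]  x^+=[-0.1977]  P^+=[0.3160]
step 2: x^-=[-0.2116]  P^-=[0.7418]  S=[1.2018]  K=[0.6172]  nu=[3.3016]  x^+=[1.8263]  P^+=[0.2839]
step 3: x^-=[1.9542]  P^-=[0.7051]  S=[1.1651]  K=[0.6052]  nu=[-1.6542]  x^+=[0.9531]  P^+=[0.2784]
step 4: x^-=[1.0198]  P^-=[0.6987]  S=[1.1587]  K=[0.6030]  nu=[1.1202]  x^+=[1.6953]  P^+=[0.2774]
step 5: x^-=[1.8140]  P^-=[0.6976]  S=[1.1576]  K=[0.6026]  nu=[0.0060]  x^+=[1.8176]  P^+=[0.2772]

x_post = [1.8176]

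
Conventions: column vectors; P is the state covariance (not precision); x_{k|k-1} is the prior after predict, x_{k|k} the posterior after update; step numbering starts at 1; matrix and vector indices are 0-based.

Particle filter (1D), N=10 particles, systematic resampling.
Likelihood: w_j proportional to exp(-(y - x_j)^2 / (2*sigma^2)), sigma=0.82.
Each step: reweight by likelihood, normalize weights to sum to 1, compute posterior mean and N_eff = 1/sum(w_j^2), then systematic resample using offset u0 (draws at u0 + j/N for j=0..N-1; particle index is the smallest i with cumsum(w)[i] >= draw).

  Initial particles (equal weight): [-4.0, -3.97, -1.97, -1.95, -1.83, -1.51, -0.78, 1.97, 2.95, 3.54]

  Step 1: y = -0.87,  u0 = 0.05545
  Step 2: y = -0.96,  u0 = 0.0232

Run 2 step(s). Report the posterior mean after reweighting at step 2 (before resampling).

post_mean = -1.3305

step 1: w=[0.0002, 0.0003, 0.1326, 0.1370, 0.1644, 0.2405, 0.3242, 0.0008, 0.0000, 0.0000]  mean=-1.4456  Neff=4.4185  idx=[2, 3, 3, 4, 5, 5, 5, 6, 6, 6]
step 2: w=[0.0639, 0.0658, 0.0658, 0.0777, 0.1090, 0.1090, 0.1090, 0.1332, 0.1332, 0.1332]  mean=-1.3305  Neff=9.2863  idx=[0, 1, 3, 4, 5, 6, 7, 7, 8, 9]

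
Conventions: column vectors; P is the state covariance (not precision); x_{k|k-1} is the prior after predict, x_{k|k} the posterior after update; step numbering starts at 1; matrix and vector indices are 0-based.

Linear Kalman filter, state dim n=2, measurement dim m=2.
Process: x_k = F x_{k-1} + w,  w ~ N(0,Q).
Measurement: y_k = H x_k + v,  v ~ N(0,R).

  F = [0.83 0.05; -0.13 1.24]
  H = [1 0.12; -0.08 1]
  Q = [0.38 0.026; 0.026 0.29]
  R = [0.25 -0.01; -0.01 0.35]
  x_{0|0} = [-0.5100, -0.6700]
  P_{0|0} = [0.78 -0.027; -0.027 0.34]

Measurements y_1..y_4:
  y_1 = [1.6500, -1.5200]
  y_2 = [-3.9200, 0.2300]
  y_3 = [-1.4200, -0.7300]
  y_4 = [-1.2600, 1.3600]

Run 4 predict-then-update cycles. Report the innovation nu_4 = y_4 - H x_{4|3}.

innov = [0.1284, 1.9800]

step 1: x^-=[-0.4568, -0.7645]  P^-=[0.9160 -0.0647; -0.0647 0.8347]  S=[1.1624 -0.0472; -0.0472 1.2009]  K=[0.7779 -0.0843; 0.0590 0.7017]  nu=[2.1985, -0.7920]  x^+=[1.3201, -1.1906]  P^+=[0.1979 -0.0215; -0.0215 0.2433]
step 2: x^-=[1.0362, -1.6479]  P^-=[0.5151 -0.0022; -0.0022 0.6743]  S=[0.7743 0.0275; 0.0275 1.0280]  K=[0.6671 -0.0601; 0.0784 0.6540]  nu=[-4.7584, 1.9608]  x^+=[-2.2559, -0.7385]  P^+=[0.1691 -0.0142; -0.0142 0.2270]
step 3: x^-=[-1.9093, -0.6225]  P^-=[0.4959 0.0073; 0.0073 0.6465]  S=[0.7569 0.0352; 0.0352 0.9985]  K=[0.6588 -0.0556; 0.0823 0.6440]  nu=[0.5640, -0.2603]  x^+=[-1.5233, -0.7437]  P^+=[0.1668 -0.0127; -0.0127 0.2236]
step 4: x^-=[-1.3015, -0.7242]  P^-=[0.4944 0.0089; 0.0089 0.6406]  S=[0.7558 0.0361; 0.0361 0.9924]  K=[0.6582 -0.0549; 0.0828 0.6418]  nu=[0.1284, 1.9800]  x^+=[-1.3256, 0.5573]  P^+=[0.1666 -0.0125; -0.0125 0.2228]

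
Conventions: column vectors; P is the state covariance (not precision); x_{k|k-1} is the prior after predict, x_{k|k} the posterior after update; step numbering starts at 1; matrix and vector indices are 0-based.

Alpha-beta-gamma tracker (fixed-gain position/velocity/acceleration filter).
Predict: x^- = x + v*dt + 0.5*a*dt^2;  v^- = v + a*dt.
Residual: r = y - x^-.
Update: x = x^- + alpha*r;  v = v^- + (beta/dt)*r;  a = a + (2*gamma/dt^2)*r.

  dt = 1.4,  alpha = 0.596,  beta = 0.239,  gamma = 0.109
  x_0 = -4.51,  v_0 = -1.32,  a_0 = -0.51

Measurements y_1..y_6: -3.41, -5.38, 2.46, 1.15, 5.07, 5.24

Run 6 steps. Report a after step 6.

a_post = 0.5145

step 1: x_pred=-6.8578  r=3.4478  x^+=-4.8029  v^+=-1.4454  a^+=-0.1265
step 2: x_pred=-6.9505  r=1.5705  x^+=-6.0145  v^+=-1.3544  a^+=0.0482
step 3: x_pred=-7.8635  r=10.3235  x^+=-1.7107  v^+=0.4753  a^+=1.1964
step 4: x_pred=0.1272  r=1.0228  x^+=0.7368  v^+=2.3249  a^+=1.3101
step 5: x_pred=5.2756  r=-0.2056  x^+=5.1531  v^+=4.1240  a^+=1.2873
step 6: x_pred=12.1881  r=-6.9481  x^+=8.0470  v^+=4.7400  a^+=0.5145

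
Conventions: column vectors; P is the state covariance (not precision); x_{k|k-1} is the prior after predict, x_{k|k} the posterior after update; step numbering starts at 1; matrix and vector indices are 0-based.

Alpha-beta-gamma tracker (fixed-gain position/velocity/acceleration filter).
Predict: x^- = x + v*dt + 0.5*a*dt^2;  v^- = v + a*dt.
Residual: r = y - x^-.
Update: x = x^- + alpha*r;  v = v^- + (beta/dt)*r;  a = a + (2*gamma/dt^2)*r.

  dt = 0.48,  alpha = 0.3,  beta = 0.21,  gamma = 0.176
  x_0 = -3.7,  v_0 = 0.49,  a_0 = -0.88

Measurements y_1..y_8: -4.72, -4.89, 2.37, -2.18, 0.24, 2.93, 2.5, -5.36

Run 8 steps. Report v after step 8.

v_post = -2.5105

step 1: x_pred=-3.5662  r=-1.1538  x^+=-3.9123  v^+=-0.4372  a^+=-2.6428
step 2: x_pred=-4.4266  r=-0.4634  x^+=-4.5656  v^+=-1.9085  a^+=-3.3507
step 3: x_pred=-5.8677  r=8.2377  x^+=-3.3964  v^+=0.0872  a^+=9.2347
step 4: x_pred=-2.2907  r=0.1107  x^+=-2.2575  v^+=4.5683  a^+=9.4038
step 5: x_pred=1.0186  r=-0.7786  x^+=0.7850  v^+=8.7415  a^+=8.2143
step 6: x_pred=5.9272  r=-2.9972  x^+=5.0280  v^+=11.3730  a^+=3.6352
step 7: x_pred=10.9059  r=-8.4059  x^+=8.3841  v^+=9.4404  a^+=-9.2071
step 8: x_pred=11.8548  r=-17.2148  x^+=6.6904  v^+=-2.5105  a^+=-35.5075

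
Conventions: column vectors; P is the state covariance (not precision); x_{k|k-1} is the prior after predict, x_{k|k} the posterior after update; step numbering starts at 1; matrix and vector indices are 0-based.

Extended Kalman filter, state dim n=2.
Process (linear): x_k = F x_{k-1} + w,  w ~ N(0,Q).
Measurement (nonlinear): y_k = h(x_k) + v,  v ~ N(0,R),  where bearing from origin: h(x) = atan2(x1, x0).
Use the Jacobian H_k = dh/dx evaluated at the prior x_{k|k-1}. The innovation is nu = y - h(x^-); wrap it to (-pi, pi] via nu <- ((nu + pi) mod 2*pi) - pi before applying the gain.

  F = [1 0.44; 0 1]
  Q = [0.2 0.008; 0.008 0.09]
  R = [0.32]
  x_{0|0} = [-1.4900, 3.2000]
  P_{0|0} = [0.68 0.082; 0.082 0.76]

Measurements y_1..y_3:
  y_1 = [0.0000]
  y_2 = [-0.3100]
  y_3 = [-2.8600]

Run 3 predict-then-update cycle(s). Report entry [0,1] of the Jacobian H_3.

H_jac[0,1] = 0.1287

step 1: x^-=[-0.0820, 3.2000]  P^-=[1.0993 0.4244; 0.4244 0.8500]  H_jac=[-0.3123 -0.0080]  S=[0.4294]  K=[-0.8074; -0.3245]  nu=[-1.5964]  x^+=[1.2070, 3.7181]  P^+=[0.8194 0.3119; 0.3119 0.8048]
step 2: x^-=[2.8429, 3.7181]  P^-=[1.4496 0.6740; 0.6740 0.8948]  H_jac=[-0.1697 0.1298]  S=[0.3471]  K=[-0.4568; 0.0050]  nu=[-1.2280]  x^+=[3.4039, 3.7119]  P^+=[1.3772 0.6748; 0.6748 0.8948]
step 3: x^-=[5.0371, 3.7119]  P^-=[2.3442 1.0765; 1.0765 0.9848]  H_jac=[-0.0948 0.1287]  S=[0.3311]  K=[-0.2530; 0.0744]  nu=[2.7881]  x^+=[4.3318, 3.9194]  P^+=[2.3230 1.0827; 1.0827 0.9829]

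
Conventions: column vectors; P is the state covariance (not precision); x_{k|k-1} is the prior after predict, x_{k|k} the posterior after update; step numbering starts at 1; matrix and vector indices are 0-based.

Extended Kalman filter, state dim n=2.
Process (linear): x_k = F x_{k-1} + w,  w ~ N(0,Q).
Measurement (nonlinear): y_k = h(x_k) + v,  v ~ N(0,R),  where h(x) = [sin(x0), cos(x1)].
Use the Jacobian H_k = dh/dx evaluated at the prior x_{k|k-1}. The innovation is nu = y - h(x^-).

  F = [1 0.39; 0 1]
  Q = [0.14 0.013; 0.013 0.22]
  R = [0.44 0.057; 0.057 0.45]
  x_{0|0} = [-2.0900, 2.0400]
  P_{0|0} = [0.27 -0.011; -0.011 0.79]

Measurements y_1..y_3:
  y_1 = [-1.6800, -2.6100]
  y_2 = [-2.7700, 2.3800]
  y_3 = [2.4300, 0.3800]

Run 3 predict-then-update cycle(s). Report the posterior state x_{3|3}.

x_post = [1.3952, 4.9249]

step 1: x^-=[-1.2944, 2.0400]  P^-=[0.5216 0.3101; 0.3101 1.0100]  H_jac=[0.2729 0.0000; 0.0000 -0.8919]  S=[0.4788 -0.0185; -0.0185 1.2535]  K=[0.2889 -0.2164; 0.1491 -0.7165]  nu=[-0.7180, -2.1578]  x^+=[-1.0349, 3.4790]  P^+=[0.4206 0.0907; 0.0907 0.3520]
step 2: x^-=[0.3219, 3.4790]  P^-=[0.6849 0.2410; 0.2410 0.5720]  H_jac=[0.9486 0.0000; 0.0000 0.3310]  S=[1.0563 0.1327; 0.1327 0.5127]  K=[0.6155 -0.0037; 0.1757 0.3238]  nu=[-3.0864, 3.3236]  x^+=[-1.5901, 4.0129]  P^+=[0.2853 0.1010; 0.1010 0.4705]
step 3: x^-=[-0.0251, 4.0129]  P^-=[0.5756 0.2974; 0.2974 0.6905]  H_jac=[0.9997 0.0000; 0.0000 0.7652]  S=[1.0152 0.2845; 0.2845 0.8543]  K=[0.5428 0.0856; 0.1319 0.5745]  nu=[2.4551, 1.0238]  x^+=[1.3952, 4.9249]  P^+=[0.2438 0.0908; 0.0908 0.3477]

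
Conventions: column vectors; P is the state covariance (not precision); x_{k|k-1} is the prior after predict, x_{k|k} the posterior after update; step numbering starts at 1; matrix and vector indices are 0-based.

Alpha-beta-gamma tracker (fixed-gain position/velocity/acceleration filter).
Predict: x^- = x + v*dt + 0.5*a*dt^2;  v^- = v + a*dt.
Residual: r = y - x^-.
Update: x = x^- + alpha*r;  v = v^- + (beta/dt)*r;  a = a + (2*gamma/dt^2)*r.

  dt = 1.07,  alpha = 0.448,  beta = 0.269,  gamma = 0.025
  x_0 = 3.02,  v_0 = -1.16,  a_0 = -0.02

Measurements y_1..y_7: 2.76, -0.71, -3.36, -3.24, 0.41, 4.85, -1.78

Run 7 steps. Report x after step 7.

step 1: x_pred=1.7674  r=0.9926  x^+=2.2121  v^+=-0.9318  a^+=0.0234
step 2: x_pred=1.2283  r=-1.9383  x^+=0.3600  v^+=-1.3942  a^+=-0.0613
step 3: x_pred=-1.1669  r=-2.1931  x^+=-2.1494  v^+=-2.0111  a^+=-0.1571
step 4: x_pred=-4.3912  r=1.1512  x^+=-3.8755  v^+=-1.8898  a^+=-0.1068
step 5: x_pred=-5.9587  r=6.3687  x^+=-3.1055  v^+=-0.4030  a^+=0.1713
step 6: x_pred=-3.4386  r=8.2886  x^+=0.2747  v^+=1.8641  a^+=0.5333
step 7: x_pred=2.5746  r=-4.3546  x^+=0.6237  v^+=1.3400  a^+=0.3431

x_post = 0.6237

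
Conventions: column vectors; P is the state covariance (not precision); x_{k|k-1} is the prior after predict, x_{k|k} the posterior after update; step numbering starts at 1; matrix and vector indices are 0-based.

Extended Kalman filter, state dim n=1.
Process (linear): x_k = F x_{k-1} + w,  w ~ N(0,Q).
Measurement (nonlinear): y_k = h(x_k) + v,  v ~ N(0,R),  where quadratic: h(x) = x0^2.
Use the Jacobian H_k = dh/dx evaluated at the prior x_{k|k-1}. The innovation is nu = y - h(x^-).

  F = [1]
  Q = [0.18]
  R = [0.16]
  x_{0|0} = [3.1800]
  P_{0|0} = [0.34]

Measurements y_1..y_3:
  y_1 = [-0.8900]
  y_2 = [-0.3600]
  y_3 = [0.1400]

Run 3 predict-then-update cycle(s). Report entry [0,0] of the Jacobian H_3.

step 1: x^-=[3.1800]  P^-=[0.5200]  H_jac=[6.3600]  S=[21.1938]  K=[0.1560]  nu=[-11.0024]  x^+=[1.4631]  P^+=[0.0039]
step 2: x^-=[1.4631]  P^-=[0.1839]  H_jac=[2.9262]  S=[1.7349]  K=[0.3102]  nu=[-2.5007]  x^+=[0.6873]  P^+=[0.0170]
step 3: x^-=[0.6873]  P^-=[0.1970]  H_jac=[1.3747]  S=[0.5322]  K=[0.5087]  nu=[-0.3324]  x^+=[0.5182]  P^+=[0.0592]

H_jac[0,0] = 1.3747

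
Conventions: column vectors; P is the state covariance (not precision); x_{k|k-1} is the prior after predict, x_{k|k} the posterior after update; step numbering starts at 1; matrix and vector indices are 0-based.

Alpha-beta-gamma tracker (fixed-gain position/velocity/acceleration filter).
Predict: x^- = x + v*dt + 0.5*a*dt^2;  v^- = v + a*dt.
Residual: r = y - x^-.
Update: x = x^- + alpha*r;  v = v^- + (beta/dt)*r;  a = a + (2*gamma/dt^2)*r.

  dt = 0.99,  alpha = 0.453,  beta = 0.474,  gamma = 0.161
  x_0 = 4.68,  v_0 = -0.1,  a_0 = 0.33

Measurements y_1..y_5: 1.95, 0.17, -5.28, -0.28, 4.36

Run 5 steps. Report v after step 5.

v_post = 3.7985

step 1: x_pred=4.7427  r=-2.7927  x^+=3.4776  v^+=-1.1104  a^+=-0.5875
step 2: x_pred=2.0904  r=-1.9204  x^+=1.2205  v^+=-2.6115  a^+=-1.2184
step 3: x_pred=-1.9620  r=-3.3180  x^+=-3.4651  v^+=-5.4064  a^+=-2.3085
step 4: x_pred=-9.9487  r=9.6687  x^+=-5.5688  v^+=-3.0626  a^+=0.8680
step 5: x_pred=-8.1753  r=12.5353  x^+=-2.4968  v^+=3.7985  a^+=4.9863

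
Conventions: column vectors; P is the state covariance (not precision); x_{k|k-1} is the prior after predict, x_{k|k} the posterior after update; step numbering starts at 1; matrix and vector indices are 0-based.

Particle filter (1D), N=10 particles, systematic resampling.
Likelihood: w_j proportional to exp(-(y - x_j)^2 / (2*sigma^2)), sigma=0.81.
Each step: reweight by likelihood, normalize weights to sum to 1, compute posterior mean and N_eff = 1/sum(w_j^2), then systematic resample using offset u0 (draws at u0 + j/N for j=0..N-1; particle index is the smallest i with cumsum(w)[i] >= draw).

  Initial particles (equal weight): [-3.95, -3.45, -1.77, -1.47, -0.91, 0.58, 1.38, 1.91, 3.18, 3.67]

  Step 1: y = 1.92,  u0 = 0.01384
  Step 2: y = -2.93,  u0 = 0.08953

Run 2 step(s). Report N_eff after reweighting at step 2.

step 1: w=[0.0000, 0.0000, 0.0000, 0.0001, 0.0009, 0.1038, 0.3265, 0.4077, 0.1216, 0.0395]  mean=1.8201  Neff=3.3345  idx=[5, 6, 6, 6, 6, 7, 7, 7, 7, 8]
step 2: w=[0.9663, 0.0082, 0.0082, 0.0082, 0.0082, 0.0002, 0.0002, 0.0002, 0.0002, 0.0000]  mean=0.6074  Neff=1.0706  idx=[0, 0, 0, 0, 0, 0, 0, 0, 0, 3]

N_eff = 1.0706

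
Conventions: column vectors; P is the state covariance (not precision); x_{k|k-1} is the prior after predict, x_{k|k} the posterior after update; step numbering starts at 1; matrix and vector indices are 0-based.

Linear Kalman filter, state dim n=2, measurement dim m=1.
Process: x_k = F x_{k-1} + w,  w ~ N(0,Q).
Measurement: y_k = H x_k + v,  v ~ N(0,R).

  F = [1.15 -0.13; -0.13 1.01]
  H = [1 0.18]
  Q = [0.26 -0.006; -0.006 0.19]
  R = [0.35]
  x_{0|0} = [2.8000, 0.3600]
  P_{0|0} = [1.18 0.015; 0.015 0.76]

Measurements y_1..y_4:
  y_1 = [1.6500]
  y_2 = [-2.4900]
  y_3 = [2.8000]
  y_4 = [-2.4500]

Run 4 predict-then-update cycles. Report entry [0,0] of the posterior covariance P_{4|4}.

step 1: x^-=[3.1732, -0.0004]  P^-=[1.8289 -0.2645; -0.2645 0.9813]  S=[2.1155]  K=[0.8420; -0.0415]  nu=[-1.5231]  x^+=[1.8907, 0.0629]  P^+=[0.3290 -0.1905; -0.1905 0.9776]
step 2: x^-=[2.1661, -0.1823]  P^-=[0.7686 -0.4081; -0.4081 1.2429]  S=[1.0120]  K=[0.6869; -0.1822]  nu=[-4.6233]  x^+=[-1.0098, 0.6599]  P^+=[0.2911 -0.2814; -0.2814 1.2093]
step 3: x^-=[-1.2470, 0.7977]  P^-=[0.7495 -0.5399; -0.5399 1.5024]  S=[0.9538]  K=[0.6839; -0.2825]  nu=[3.9034]  x^+=[1.4226, -0.3051]  P^+=[0.3034 -0.3556; -0.3556 1.4263]
step 4: x^-=[1.6757, -0.4931]  P^-=[0.7917 -0.6577; -0.6577 1.7435]  S=[0.9614]  K=[0.7003; -0.3577]  nu=[-4.0369]  x^+=[-1.1515, 0.9508]  P^+=[0.3201 -0.4169; -0.4169 1.6205]

P_post[0,0] = 0.3201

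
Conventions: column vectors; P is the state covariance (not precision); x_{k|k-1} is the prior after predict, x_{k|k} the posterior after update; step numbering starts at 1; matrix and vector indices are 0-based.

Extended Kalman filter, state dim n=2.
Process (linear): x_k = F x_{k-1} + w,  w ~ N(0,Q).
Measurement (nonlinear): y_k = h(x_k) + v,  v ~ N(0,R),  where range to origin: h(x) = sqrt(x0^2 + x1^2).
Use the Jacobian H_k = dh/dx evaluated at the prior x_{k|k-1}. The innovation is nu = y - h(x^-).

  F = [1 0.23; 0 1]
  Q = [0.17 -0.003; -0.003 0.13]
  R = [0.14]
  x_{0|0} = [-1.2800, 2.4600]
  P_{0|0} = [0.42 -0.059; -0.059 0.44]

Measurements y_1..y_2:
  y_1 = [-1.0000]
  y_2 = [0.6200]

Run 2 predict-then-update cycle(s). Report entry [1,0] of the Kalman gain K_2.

step 1: x^-=[-0.7142, 2.4600]  P^-=[0.5861 0.0392; 0.0392 0.5700]  H_jac=[-0.2788 0.9603]  S=[0.6903]  K=[-0.1822; 0.7772]  nu=[-3.5616]  x^+=[-0.0652, -0.3080]  P^+=[0.5632 0.1370; 0.1370 0.1531]
step 2: x^-=[-0.1361, -0.3080]  P^-=[0.8043 0.1692; 0.1692 0.2831]  H_jac=[-0.4041 -0.9147]  S=[0.6332]  K=[-0.7576; -0.5168]  nu=[0.2832]  x^+=[-0.3507, -0.4544]  P^+=[0.4409 -0.0788; -0.0788 0.1139]

K[1,0] = -0.5168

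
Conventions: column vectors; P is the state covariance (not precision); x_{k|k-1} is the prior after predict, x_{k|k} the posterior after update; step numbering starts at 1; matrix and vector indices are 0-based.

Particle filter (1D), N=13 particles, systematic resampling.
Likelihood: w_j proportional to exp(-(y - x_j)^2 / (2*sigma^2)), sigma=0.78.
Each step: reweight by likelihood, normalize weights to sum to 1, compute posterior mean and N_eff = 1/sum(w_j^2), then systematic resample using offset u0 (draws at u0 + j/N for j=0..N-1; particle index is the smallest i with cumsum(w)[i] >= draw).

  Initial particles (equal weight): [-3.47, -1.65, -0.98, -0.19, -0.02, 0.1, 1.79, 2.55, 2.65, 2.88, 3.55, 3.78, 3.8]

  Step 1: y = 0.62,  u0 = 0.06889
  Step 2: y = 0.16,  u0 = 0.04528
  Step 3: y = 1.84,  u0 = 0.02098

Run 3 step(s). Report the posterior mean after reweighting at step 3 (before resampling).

step 1: w=[0.0000, 0.0055, 0.0459, 0.2196, 0.2689, 0.3014, 0.1222, 0.0176, 0.0127, 0.0057, 0.0003, 0.0001, 0.0001]  mean=0.2447  Neff=4.3679  idx=[3, 3, 3, 4, 4, 4, 4, 5, 5, 5, 5, 6, 8]
step 2: w=[0.0844, 0.0844, 0.0844, 0.0909, 0.0909, 0.0909, 0.0909, 0.0931, 0.0931, 0.0931, 0.0931, 0.0105, 0.0006]  mean=0.0022  Neff=11.2170  idx=[0, 1, 2, 3, 4, 4, 5, 6, 7, 8, 9, 9, 10]
step 3: w=[0.0419, 0.0419, 0.0419, 0.0721, 0.0721, 0.0721, 0.0721, 0.0721, 0.1028, 0.1028, 0.1028, 0.1028, 0.1028]  mean=0.0203  Neff=11.8938  idx=[0, 2, 3, 4, 5, 6, 7, 8, 9, 10, 10, 11, 12]

post_mean = 0.0203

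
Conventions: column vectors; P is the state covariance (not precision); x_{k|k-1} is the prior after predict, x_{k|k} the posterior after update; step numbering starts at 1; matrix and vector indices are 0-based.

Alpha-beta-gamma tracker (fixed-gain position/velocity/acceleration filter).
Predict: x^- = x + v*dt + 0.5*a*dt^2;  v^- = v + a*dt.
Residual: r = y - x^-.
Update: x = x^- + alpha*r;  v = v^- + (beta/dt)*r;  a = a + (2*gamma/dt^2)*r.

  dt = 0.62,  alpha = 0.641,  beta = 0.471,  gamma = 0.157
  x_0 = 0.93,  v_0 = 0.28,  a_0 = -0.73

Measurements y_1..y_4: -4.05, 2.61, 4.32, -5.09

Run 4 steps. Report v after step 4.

step 1: x_pred=0.9633  r=-5.0133  x^+=-2.2502  v^+=-3.9811  a^+=-4.8251
step 2: x_pred=-5.6459  r=8.2559  x^+=-0.3539  v^+=-0.7009  a^+=1.9187
step 3: x_pred=-0.4196  r=4.7396  x^+=2.6185  v^+=4.0893  a^+=5.7903
step 4: x_pred=6.2668  r=-11.3568  x^+=-1.0129  v^+=-0.9481  a^+=-3.4865

v_post = -0.9481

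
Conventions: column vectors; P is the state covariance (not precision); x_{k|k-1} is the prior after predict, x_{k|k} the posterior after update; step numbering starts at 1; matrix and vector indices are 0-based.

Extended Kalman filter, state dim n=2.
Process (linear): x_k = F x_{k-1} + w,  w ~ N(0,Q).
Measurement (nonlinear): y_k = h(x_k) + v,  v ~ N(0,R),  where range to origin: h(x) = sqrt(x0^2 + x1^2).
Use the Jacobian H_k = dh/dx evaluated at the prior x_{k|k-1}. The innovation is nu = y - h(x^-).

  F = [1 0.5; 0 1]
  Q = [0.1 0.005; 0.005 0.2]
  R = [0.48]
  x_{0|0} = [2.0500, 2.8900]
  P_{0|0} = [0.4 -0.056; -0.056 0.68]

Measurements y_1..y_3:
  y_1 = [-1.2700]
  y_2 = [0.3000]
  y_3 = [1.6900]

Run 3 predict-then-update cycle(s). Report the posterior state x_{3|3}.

x_post = [1.0955, -0.0291]

step 1: x^-=[3.4950, 2.8900]  P^-=[0.6140 0.2890; 0.2890 0.8800]  H_jac=[0.7707 0.6373]  S=[1.4859]  K=[0.4424; 0.5273]  nu=[-5.8051]  x^+=[0.9268, -0.1710]  P^+=[0.3232 -0.0576; -0.0576 0.4669]
step 2: x^-=[0.8413, -0.1710]  P^-=[0.4823 0.1808; 0.1808 0.6669]  H_jac=[0.9800 -0.1992]  S=[0.8990]  K=[0.4856; 0.0493]  nu=[-0.5585]  x^+=[0.5701, -0.1986]  P^+=[0.2703 0.1593; 0.1593 0.6647]
step 3: x^-=[0.4708, -0.1986]  P^-=[0.6957 0.4966; 0.4966 0.8647]  H_jac=[0.9214 -0.3886]  S=[0.8456]  K=[0.5298; 0.1437]  nu=[1.1790]  x^+=[1.0955, -0.0291]  P^+=[0.4583 0.4322; 0.4322 0.8472]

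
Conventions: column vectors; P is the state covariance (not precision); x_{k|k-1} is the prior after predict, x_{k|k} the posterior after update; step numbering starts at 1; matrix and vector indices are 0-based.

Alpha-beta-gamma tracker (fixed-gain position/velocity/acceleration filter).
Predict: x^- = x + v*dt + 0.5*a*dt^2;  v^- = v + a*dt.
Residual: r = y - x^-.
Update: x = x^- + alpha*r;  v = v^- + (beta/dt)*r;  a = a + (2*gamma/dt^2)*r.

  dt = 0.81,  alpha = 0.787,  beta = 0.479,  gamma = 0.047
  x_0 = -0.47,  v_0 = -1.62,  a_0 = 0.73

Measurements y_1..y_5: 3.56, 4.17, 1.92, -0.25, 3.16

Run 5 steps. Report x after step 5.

step 1: x_pred=-1.5427  r=5.1027  x^+=2.4731  v^+=1.9888  a^+=1.4611
step 2: x_pred=4.5634  r=-0.3934  x^+=4.2538  v^+=2.9397  a^+=1.4047
step 3: x_pred=7.0957  r=-5.1757  x^+=3.0224  v^+=1.0168  a^+=0.6632
step 4: x_pred=4.0636  r=-4.3136  x^+=0.6688  v^+=-0.9969  a^+=0.0452
step 5: x_pred=-0.1239  r=3.2839  x^+=2.4605  v^+=0.9816  a^+=0.5157

x_post = 2.4605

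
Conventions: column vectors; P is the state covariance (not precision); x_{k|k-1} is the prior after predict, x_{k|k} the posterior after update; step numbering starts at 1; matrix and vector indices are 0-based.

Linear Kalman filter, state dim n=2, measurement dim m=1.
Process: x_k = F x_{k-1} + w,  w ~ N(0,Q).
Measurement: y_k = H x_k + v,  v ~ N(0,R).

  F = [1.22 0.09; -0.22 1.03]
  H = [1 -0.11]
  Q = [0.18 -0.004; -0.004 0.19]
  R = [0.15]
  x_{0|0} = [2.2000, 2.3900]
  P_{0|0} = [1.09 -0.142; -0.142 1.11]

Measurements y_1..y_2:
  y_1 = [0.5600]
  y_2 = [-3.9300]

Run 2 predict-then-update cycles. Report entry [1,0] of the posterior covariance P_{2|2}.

step 1: x^-=[2.8991, 1.9777]  P^-=[1.7802 -0.3693; -0.3693 1.4847]  S=[2.0294]  K=[0.8972; -0.2624]  nu=[-2.1216]  x^+=[0.9956, 2.5345]  P^+=[0.1465 0.1086; 0.1086 1.3449]
step 2: x^-=[1.4427, 2.3915]  P^-=[0.4328 0.2156; 0.2156 1.5747]  S=[0.5544]  K=[0.7379; 0.0765]  nu=[-5.1097]  x^+=[-2.3275, 2.0006]  P^+=[0.1310 0.1843; 0.1843 1.5715]

P_post[1,0] = 0.1843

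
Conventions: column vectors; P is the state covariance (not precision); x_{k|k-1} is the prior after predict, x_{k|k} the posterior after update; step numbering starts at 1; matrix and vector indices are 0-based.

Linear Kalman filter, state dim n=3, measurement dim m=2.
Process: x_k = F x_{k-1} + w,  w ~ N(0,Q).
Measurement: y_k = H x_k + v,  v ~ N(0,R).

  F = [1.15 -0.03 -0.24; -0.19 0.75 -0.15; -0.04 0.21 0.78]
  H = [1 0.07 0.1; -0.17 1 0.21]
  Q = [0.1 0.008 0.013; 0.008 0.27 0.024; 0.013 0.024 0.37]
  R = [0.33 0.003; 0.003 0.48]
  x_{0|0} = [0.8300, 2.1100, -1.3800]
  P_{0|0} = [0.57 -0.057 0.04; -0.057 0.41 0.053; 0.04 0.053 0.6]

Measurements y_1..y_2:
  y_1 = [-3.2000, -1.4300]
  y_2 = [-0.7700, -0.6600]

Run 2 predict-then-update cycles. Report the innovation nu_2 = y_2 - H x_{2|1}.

step 1: x^-=[1.2224, 1.6318, -0.6665]  P^-=[0.8714 -0.1680 -0.1096; -0.1680 0.5413 0.0503; -0.1096 0.0503 0.7699]  S=[1.1670 -0.2725; -0.2725 1.1665]  K=[0.6974 -0.1279; 0.0095 0.4998; 0.0225 0.2030]  nu=[-4.4700, -2.7140]  x^+=[-1.5477, 0.2329, -1.3177]  P^+=[0.2362 -0.0066 -0.0598; -0.0066 0.2524 -0.0647; -0.0598 -0.0647 0.7237]
step 2: x^-=[-1.4706, 0.6664, -0.9170]  P^-=[0.4868 -0.0100 -0.1860; -0.0100 0.4498 -0.0459; -0.1860 -0.0459 0.8045]  S=[0.7878 -0.0824; -0.0824 0.9767]  K=[0.5845 -0.0856; 0.0694 0.4582; -0.1226 0.1480]  nu=[0.7457, -1.3839]  x^+=[-0.9163, 0.0840, -1.2132]  P^+=[0.2023 0.0180 -0.1092; 0.0180 0.2462 -0.1092; -0.1092 -0.1092 0.7683]

innov = [0.7457, -1.3839]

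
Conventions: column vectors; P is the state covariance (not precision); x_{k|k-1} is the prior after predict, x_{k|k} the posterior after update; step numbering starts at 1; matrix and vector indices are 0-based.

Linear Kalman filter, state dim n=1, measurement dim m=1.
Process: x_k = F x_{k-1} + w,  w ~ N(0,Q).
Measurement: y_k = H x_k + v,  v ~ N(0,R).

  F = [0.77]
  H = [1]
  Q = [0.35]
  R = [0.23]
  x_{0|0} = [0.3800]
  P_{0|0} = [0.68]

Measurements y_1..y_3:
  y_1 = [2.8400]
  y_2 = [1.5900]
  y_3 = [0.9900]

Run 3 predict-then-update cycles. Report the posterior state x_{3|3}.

x_post = [1.0826]

step 1: x^-=[0.2926]  P^-=[0.7532]  S=[0.9832]  K=[0.7661]  nu=[2.5474]  x^+=[2.2441]  P^+=[0.1762]
step 2: x^-=[1.7279]  P^-=[0.4545]  S=[0.6845]  K=[0.6640]  nu=[-0.1379]  x^+=[1.6363]  P^+=[0.1527]
step 3: x^-=[1.2600]  P^-=[0.4405]  S=[0.6705]  K=[0.6570]  nu=[-0.2700]  x^+=[1.0826]  P^+=[0.1511]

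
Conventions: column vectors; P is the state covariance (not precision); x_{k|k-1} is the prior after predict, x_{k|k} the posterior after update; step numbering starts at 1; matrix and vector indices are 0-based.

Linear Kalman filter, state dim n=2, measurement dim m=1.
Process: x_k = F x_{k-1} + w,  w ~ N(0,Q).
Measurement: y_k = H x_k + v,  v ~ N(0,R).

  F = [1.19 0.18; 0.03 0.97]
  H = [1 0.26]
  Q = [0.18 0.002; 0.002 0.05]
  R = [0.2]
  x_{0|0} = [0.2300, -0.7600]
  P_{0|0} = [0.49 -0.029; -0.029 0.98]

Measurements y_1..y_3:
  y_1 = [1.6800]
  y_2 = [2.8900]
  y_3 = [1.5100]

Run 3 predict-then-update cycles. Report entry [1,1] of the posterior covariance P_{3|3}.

step 1: x^-=[0.1369, -0.7303]  P^-=[0.8932 0.1570; 0.1570 0.9708]  S=[1.2405]  K=[0.7530; 0.3300]  nu=[1.7330]  x^+=[1.4418, -0.1584]  P^+=[0.1899 -0.1513; -0.1513 0.8357]
step 2: x^-=[1.6872, -0.1104]  P^-=[0.4112 -0.0207; -0.0207 0.8277]  S=[0.6564]  K=[0.6183; 0.2963]  nu=[1.2315]  x^+=[2.4486, 0.2545]  P^+=[0.1603 -0.1410; -0.1410 0.7701]
step 3: x^-=[2.9596, 0.3203]  P^-=[0.3716 -0.0213; -0.0213 0.7665]  S=[0.6123]  K=[0.5978; 0.2907]  nu=[-1.5329]  x^+=[2.0433, -0.1253]  P^+=[0.1528 -0.1277; -0.1277 0.7148]

P_post[1,1] = 0.7148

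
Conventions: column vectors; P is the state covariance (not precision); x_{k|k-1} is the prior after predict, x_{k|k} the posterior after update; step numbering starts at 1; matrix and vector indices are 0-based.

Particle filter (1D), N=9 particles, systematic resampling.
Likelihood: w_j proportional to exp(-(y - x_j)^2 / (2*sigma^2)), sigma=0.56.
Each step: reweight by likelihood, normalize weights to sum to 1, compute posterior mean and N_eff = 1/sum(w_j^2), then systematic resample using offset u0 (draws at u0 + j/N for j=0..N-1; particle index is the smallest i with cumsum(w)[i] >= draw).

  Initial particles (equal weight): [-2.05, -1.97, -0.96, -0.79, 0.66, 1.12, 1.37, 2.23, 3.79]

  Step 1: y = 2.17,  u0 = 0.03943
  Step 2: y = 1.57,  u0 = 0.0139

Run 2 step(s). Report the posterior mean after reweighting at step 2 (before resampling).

post_mean = 1.7980

step 1: w=[0.0000, 0.0000, 0.0000, 0.0000, 0.0168, 0.1099, 0.2298, 0.6338, 0.0097]  mean=1.8992  Neff=2.1415  idx=[5, 6, 6, 7, 7, 7, 7, 7, 7]
step 2: w=[0.1294, 0.1676, 0.1676, 0.0892, 0.0892, 0.0892, 0.0892, 0.0892, 0.0892]  mean=1.7980  Neff=8.2842  idx=[0, 0, 1, 2, 2, 4, 5, 6, 7]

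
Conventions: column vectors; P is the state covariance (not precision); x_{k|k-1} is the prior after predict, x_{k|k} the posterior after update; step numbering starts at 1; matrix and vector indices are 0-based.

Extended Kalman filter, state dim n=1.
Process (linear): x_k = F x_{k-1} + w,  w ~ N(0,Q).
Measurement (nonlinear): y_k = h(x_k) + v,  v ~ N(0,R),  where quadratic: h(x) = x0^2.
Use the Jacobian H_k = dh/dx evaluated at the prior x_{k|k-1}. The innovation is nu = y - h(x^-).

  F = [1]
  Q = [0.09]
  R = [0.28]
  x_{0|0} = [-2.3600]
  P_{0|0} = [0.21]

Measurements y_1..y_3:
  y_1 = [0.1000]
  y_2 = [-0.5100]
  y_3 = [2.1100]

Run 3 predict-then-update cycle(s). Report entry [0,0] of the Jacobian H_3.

step 1: x^-=[-2.3600]  P^-=[0.3000]  H_jac=[-4.7200]  S=[6.9635]  K=[-0.2033]  nu=[-5.4696]  x^+=[-1.2478]  P^+=[0.0121]
step 2: x^-=[-1.2478]  P^-=[0.1021]  H_jac=[-2.4956]  S=[0.9156]  K=[-0.2782]  nu=[-2.0670]  x^+=[-0.6728]  P^+=[0.0312]
step 3: x^-=[-0.6728]  P^-=[0.1212]  H_jac=[-1.3456]  S=[0.4995]  K=[-0.3265]  nu=[1.6573]  x^+=[-1.2140]  P^+=[0.0679]

H_jac[0,0] = -1.3456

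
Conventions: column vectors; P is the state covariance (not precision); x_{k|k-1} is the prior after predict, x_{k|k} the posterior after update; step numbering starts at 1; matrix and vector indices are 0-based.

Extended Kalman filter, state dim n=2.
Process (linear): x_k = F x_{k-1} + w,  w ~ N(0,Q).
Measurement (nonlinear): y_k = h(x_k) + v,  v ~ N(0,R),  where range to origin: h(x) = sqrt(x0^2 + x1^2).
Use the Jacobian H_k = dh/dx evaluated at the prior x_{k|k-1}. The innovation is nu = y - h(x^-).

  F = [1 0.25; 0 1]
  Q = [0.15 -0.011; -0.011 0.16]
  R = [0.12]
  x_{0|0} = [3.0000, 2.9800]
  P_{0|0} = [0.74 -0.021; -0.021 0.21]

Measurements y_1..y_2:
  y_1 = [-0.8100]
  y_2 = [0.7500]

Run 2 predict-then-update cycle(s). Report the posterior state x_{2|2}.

x_post = [-0.3988, 0.7925]

step 1: x^-=[3.7450, 2.9800]  P^-=[0.8926 0.0205; 0.0205 0.3700]  H_jac=[0.7825 0.6227]  S=[0.8300]  K=[0.8569; 0.2969]  nu=[-5.5960]  x^+=[-1.0504, 1.3185]  P^+=[0.2831 -0.1907; -0.1907 0.2968]
step 2: x^-=[-0.7207, 1.3185]  P^-=[0.3564 -0.1275; -0.1275 0.4568]  H_jac=[-0.4796 0.8775]  S=[0.6610]  K=[-0.4278; 0.6989]  nu=[-0.7527]  x^+=[-0.3988, 0.7925]  P^+=[0.2354 0.0702; 0.0702 0.1339]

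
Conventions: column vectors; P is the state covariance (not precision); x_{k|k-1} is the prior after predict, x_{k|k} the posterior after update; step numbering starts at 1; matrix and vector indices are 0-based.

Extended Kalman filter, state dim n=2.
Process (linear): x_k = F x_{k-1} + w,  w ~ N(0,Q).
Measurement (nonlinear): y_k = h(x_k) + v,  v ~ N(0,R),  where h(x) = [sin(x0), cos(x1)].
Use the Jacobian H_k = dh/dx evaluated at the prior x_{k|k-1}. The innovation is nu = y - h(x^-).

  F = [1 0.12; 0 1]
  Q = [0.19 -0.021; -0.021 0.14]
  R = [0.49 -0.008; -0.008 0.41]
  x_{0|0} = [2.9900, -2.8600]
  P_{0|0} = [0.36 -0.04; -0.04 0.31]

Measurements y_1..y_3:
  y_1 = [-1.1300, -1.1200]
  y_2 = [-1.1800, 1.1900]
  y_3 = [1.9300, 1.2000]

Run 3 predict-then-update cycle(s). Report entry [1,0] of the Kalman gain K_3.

step 1: x^-=[2.6468, -2.8600]  P^-=[0.5449 -0.0238; -0.0238 0.4500]  H_jac=[-0.8801 0.0000; 0.0000 0.2779]  S=[0.9120 -0.0022; -0.0022 0.4447]  K=[-0.5258 -0.0174; 0.0236 0.2813]  nu=[-1.6048, -0.1594]  x^+=[3.4934, -2.9428]  P^+=[0.2926 -0.0106; -0.0106 0.4143]
step 2: x^-=[3.1403, -2.9428]  P^-=[0.4860 0.0181; 0.0181 0.5543]  H_jac=[-1.0000 0.0000; 0.0000 0.1975]  S=[0.9760 -0.0116; -0.0116 0.4316]  K=[-0.4980 -0.0051; -0.0156 0.2532]  nu=[-1.1813, 2.1703]  x^+=[3.7176, -2.3748]  P^+=[0.2440 0.0096; 0.0096 0.5263]
step 3: x^-=[3.4326, -2.3748]  P^-=[0.4439 0.0518; 0.0518 0.6663]  H_jac=[-0.9579 0.0000; 0.0000 0.6939]  S=[0.8973 -0.0424; -0.0424 0.7308]  K=[-0.4728 0.0217; -0.0255 0.6312]  nu=[2.2170, 1.9201]  x^+=[2.4261, -1.2193]  P^+=[0.2420 0.0183; 0.0183 0.3733]

K[1,0] = -0.0255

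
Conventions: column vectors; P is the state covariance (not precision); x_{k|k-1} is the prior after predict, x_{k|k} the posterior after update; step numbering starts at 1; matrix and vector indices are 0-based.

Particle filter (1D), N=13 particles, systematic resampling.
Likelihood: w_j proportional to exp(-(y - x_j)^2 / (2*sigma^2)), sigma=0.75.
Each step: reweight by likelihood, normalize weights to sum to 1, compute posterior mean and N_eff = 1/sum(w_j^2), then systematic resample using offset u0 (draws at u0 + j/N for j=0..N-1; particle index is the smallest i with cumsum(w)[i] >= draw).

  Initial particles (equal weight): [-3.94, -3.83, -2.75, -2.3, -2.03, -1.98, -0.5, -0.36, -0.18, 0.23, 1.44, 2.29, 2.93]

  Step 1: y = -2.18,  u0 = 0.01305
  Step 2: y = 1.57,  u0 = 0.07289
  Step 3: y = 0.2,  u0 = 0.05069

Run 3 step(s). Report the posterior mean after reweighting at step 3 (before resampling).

post_mean = -2.0007

step 1: w=[0.0159, 0.0222, 0.1872, 0.2467, 0.2449, 0.2411, 0.0203, 0.0132, 0.0071, 0.0014, 0.0000, 0.0000, 0.0000]  mean=-2.2202  Neff=4.6434  idx=[0, 2, 2, 3, 3, 3, 4, 4, 4, 4, 5, 5, 5]
step 2: w=[0.0000, 0.0007, 0.0007, 0.0193, 0.0193, 0.0193, 0.1158, 0.1158, 0.1158, 0.1158, 0.1591, 0.1591, 0.1591]  mean=-2.0228  Neff=7.6482  idx=[6, 6, 7, 8, 8, 9, 10, 10, 11, 11, 12, 12, 12]
step 3: w=[0.0689, 0.0689, 0.0689, 0.0689, 0.0689, 0.0689, 0.0838, 0.0838, 0.0838, 0.0838, 0.0838, 0.0838, 0.0838]  mean=-2.0007  Neff=12.8796  idx=[0, 1, 2, 4, 5, 6, 7, 8, 9, 9, 10, 11, 12]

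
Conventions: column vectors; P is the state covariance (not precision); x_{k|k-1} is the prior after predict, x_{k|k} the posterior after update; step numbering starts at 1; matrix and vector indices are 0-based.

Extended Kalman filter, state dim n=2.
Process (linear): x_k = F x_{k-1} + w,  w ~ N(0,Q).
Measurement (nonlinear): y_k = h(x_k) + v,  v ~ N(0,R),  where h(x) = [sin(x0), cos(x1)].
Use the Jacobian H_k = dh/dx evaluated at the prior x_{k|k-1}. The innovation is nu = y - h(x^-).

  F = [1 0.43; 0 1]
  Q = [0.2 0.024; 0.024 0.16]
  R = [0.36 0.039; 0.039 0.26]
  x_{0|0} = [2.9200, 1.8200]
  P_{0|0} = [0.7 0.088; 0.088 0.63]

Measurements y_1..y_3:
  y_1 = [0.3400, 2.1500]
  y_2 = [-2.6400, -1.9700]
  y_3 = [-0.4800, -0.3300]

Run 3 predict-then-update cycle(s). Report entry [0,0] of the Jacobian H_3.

step 1: x^-=[3.7026, 1.8200]  P^-=[1.0922 0.3829; 0.3829 0.7900]  H_jac=[-0.8467 0.0000; 0.0000 -0.9691]  S=[1.1430 0.3532; 0.3532 1.0019]  K=[-0.7795 -0.0956; -0.0533 -0.7453]  nu=[0.8720, 2.3966]  x^+=[2.7938, -0.0127]  P^+=[0.3358 0.0570; 0.0570 0.2021]
step 2: x^-=[2.7883, -0.0127]  P^-=[0.6222 0.1679; 0.1679 0.3621]  H_jac=[-0.9382 0.0000; 0.0000 0.0127]  S=[0.9078 0.0370; 0.0370 0.2601]  K=[-0.6472 0.1003; -0.1753 0.0427]  nu=[-2.9860, -2.9699]  x^+=[4.4230, 0.3839]  P^+=[0.2442 0.0655; 0.0655 0.3343]
step 3: x^-=[4.5881, 0.3839]  P^-=[0.5623 0.2332; 0.2332 0.4943]  H_jac=[-0.1239 0.0000; 0.0000 -0.3746]  S=[0.3686 0.0498; 0.0498 0.3294]  K=[-0.1564 -0.2416; -0.0025 -0.5618]  nu=[0.5123, -1.2572]  x^+=[4.8118, 1.0890]  P^+=[0.5303 0.1840; 0.1840 0.3902]

H_jac[0,0] = -0.1239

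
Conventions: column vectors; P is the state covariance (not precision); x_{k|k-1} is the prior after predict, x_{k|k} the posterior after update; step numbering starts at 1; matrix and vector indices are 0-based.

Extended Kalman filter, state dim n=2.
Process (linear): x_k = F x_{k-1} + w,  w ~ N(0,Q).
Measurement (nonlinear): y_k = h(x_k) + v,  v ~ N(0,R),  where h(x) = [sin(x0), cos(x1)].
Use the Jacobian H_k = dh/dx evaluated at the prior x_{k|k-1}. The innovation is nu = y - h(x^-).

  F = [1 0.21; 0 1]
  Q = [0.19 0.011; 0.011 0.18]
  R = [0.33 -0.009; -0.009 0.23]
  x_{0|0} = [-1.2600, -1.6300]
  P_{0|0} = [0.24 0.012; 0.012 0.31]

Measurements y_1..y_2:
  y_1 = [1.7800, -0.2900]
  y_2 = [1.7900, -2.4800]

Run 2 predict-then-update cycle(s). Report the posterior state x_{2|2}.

step 1: x^-=[-1.6023, -1.6300]  P^-=[0.4487 0.0881; 0.0881 0.4900]  H_jac=[-0.0315 0.0000; 0.0000 0.9982]  S=[0.3304 -0.0118; -0.0118 0.7183]  K=[-0.0384 0.1218; 0.0159 0.6812]  nu=[2.7795, -0.2308]  x^+=[-1.7372, -1.7431]  P^+=[0.4375 0.0284; 0.0284 0.1568]
step 2: x^-=[-2.1033, -1.7431]  P^-=[0.6463 0.0723; 0.0723 0.3368]  H_jac=[-0.5077 0.0000; 0.0000 0.9852]  S=[0.4966 -0.0452; -0.0452 0.5569]  K=[-0.6539 0.0749; -0.0199 0.5942]  nu=[2.6515, -2.3085]  x^+=[-4.0102, -3.1677]  P^+=[0.4264 0.0235; 0.0235 0.1389]

x_post = [-4.0102, -3.1677]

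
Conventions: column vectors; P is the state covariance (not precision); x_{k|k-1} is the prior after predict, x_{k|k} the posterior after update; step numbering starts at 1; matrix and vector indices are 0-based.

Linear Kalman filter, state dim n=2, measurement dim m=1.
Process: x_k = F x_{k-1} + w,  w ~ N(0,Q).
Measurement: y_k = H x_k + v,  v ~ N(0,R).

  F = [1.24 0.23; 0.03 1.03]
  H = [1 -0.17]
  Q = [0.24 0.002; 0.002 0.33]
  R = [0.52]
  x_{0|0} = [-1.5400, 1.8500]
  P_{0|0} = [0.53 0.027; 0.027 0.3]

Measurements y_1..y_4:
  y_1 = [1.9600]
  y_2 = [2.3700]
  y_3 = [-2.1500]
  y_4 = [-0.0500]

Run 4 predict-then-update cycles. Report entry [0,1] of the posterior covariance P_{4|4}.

step 1: x^-=[-1.4841, 1.8593]  P^-=[1.0862 0.1275; 0.1275 0.6504]  S=[1.5817]  K=[0.6730; 0.0107]  nu=[3.7602]  x^+=[1.0467, 1.8994]  P^+=[0.3697 0.1161; 0.1161 0.6502]
step 2: x^-=[1.7348, 1.9878]  P^-=[0.9091 0.3189; 0.3189 1.0273]  S=[1.3504]  K=[0.6331; 0.1068]  nu=[0.9732]  x^+=[2.3508, 2.0918]  P^+=[0.3679 0.2276; 0.2276 1.0119]
step 3: x^-=[3.3962, 2.2250]  P^-=[0.9890 0.5476; 0.5476 1.4180]  S=[1.3638]  K=[0.6569; 0.2248]  nu=[-5.1679]  x^+=[0.0012, 1.0633]  P^+=[0.4005 0.3462; 0.3462 1.3490]
step 4: x^-=[0.2461, 1.0952]  P^-=[1.1246 0.7811; 0.7811 1.7830]  S=[1.4306]  K=[0.6933; 0.3341]  nu=[-0.1099]  x^+=[0.1699, 1.0585]  P^+=[0.4370 0.4497; 0.4497 1.6233]

P_post[0,1] = 0.4497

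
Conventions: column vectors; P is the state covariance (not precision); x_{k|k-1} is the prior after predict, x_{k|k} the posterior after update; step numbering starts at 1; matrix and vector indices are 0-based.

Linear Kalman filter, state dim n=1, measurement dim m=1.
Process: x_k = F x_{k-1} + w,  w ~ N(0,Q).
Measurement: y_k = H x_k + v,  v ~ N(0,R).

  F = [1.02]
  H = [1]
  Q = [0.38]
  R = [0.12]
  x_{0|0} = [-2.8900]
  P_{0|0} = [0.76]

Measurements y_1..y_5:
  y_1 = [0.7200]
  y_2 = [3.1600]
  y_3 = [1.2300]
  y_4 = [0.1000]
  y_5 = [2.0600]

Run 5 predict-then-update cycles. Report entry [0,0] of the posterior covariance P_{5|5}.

step 1: x^-=[-2.9478]  P^-=[1.1707]  S=[1.2907]  K=[0.9070]  nu=[3.6678]  x^+=[0.3790]  P^+=[0.1088]
step 2: x^-=[0.3866]  P^-=[0.4932]  S=[0.6132]  K=[0.8043]  nu=[2.7734]  x^+=[2.6173]  P^+=[0.0965]
step 3: x^-=[2.6696]  P^-=[0.4804]  S=[0.6004]  K=[0.8001]  nu=[-1.4396]  x^+=[1.5177]  P^+=[0.0960]
step 4: x^-=[1.5481]  P^-=[0.4799]  S=[0.5999]  K=[0.8000]  nu=[-1.4481]  x^+=[0.3897]  P^+=[0.0960]
step 5: x^-=[0.3975]  P^-=[0.4799]  S=[0.5999]  K=[0.8000]  nu=[1.6625]  x^+=[1.7274]  P^+=[0.0960]

P_post[0,0] = 0.0960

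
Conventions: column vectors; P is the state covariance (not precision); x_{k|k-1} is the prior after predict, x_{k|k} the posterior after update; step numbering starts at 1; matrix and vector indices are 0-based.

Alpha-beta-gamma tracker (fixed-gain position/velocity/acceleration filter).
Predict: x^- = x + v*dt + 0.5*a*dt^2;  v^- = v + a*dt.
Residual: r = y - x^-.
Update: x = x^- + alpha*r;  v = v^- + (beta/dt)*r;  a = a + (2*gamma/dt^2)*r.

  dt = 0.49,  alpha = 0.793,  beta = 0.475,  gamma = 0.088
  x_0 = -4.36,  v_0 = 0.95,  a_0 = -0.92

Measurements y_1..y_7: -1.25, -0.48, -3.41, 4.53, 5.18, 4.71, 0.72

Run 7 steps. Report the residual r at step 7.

step 1: x_pred=-4.0049  r=2.7549  x^+=-1.8203  v^+=3.1698  a^+=1.0995
step 2: x_pred=-0.1351  r=-0.3449  x^+=-0.4086  v^+=3.3742  a^+=0.8466
step 3: x_pred=1.3464  r=-4.7564  x^+=-2.4254  v^+=-0.8218  a^+=-2.6399
step 4: x_pred=-3.1450  r=7.6750  x^+=2.9413  v^+=5.3247  a^+=2.9861
step 5: x_pred=5.9089  r=-0.7289  x^+=5.3309  v^+=6.0813  a^+=2.4518
step 6: x_pred=8.6051  r=-3.8951  x^+=5.5163  v^+=3.5069  a^+=-0.4034
step 7: x_pred=7.1862  r=-6.4662  x^+=2.0585  v^+=-2.9591  a^+=-5.1433

resid = -6.4662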